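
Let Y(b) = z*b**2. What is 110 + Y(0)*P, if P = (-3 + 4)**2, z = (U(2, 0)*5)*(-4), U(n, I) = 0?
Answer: 110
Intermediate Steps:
z = 0 (z = (0*5)*(-4) = 0*(-4) = 0)
Y(b) = 0 (Y(b) = 0*b**2 = 0)
P = 1 (P = 1**2 = 1)
110 + Y(0)*P = 110 + 0*1 = 110 + 0 = 110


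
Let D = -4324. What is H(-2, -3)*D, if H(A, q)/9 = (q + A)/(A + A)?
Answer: -48645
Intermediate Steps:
H(A, q) = 9*(A + q)/(2*A) (H(A, q) = 9*((q + A)/(A + A)) = 9*((A + q)/((2*A))) = 9*((A + q)*(1/(2*A))) = 9*((A + q)/(2*A)) = 9*(A + q)/(2*A))
H(-2, -3)*D = ((9/2)*(-2 - 3)/(-2))*(-4324) = ((9/2)*(-½)*(-5))*(-4324) = (45/4)*(-4324) = -48645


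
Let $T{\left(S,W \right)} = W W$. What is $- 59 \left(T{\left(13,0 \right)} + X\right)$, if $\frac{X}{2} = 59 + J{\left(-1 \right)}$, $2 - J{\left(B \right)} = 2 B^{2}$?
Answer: $-6962$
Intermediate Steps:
$T{\left(S,W \right)} = W^{2}$
$J{\left(B \right)} = 2 - 2 B^{2}$
$X = 118$ ($X = 2 \left(59 + \left(2 - 2 \left(-1\right)^{2}\right)\right) = 2 \left(59 + \left(2 - 2\right)\right) = 2 \left(59 + 0\right) = 2 \cdot 59 = 118$)
$- 59 \left(T{\left(13,0 \right)} + X\right) = - 59 \left(0^{2} + 118\right) = - 59 \left(0 + 118\right) = \left(-59\right) 118 = -6962$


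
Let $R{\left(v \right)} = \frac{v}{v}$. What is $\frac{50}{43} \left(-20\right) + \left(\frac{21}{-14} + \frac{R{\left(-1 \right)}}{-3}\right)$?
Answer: $- \frac{6473}{258} \approx -25.089$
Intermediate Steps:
$R{\left(v \right)} = 1$
$\frac{50}{43} \left(-20\right) + \left(\frac{21}{-14} + \frac{R{\left(-1 \right)}}{-3}\right) = \frac{50}{43} \left(-20\right) + \left(\frac{21}{-14} + 1 \frac{1}{-3}\right) = 50 \cdot \frac{1}{43} \left(-20\right) + \left(21 \left(- \frac{1}{14}\right) + 1 \left(- \frac{1}{3}\right)\right) = \frac{50}{43} \left(-20\right) - \frac{11}{6} = - \frac{1000}{43} - \frac{11}{6} = - \frac{6473}{258}$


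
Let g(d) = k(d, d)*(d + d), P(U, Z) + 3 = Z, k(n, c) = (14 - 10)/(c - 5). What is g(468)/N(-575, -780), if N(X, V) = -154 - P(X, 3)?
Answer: -1872/35651 ≈ -0.052509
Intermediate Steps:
k(n, c) = 4/(-5 + c)
P(U, Z) = -3 + Z
N(X, V) = -154 (N(X, V) = -154 - (-3 + 3) = -154 - 1*0 = -154 + 0 = -154)
g(d) = 8*d/(-5 + d) (g(d) = (4/(-5 + d))*(d + d) = (4/(-5 + d))*(2*d) = 8*d/(-5 + d))
g(468)/N(-575, -780) = (8*468/(-5 + 468))/(-154) = (8*468/463)*(-1/154) = (8*468*(1/463))*(-1/154) = (3744/463)*(-1/154) = -1872/35651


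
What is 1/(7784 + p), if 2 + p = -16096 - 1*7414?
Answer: -1/15728 ≈ -6.3581e-5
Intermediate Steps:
p = -23512 (p = -2 + (-16096 - 1*7414) = -2 + (-16096 - 7414) = -2 - 23510 = -23512)
1/(7784 + p) = 1/(7784 - 23512) = 1/(-15728) = -1/15728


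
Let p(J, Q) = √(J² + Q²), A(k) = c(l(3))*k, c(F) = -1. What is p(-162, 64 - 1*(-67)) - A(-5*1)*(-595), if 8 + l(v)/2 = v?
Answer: 2975 + √43405 ≈ 3183.3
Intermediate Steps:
l(v) = -16 + 2*v
A(k) = -k
p(-162, 64 - 1*(-67)) - A(-5*1)*(-595) = √((-162)² + (64 - 1*(-67))²) - (-(-5))*(-595) = √(26244 + (64 + 67)²) - (-1*(-5))*(-595) = √(26244 + 131²) - 5*(-595) = √(26244 + 17161) - 1*(-2975) = √43405 + 2975 = 2975 + √43405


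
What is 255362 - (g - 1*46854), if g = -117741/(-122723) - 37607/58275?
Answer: 2161350730527286/7151682825 ≈ 3.0222e+5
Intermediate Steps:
g = 2246112914/7151682825 (g = -117741*(-1/122723) - 37607*1/58275 = 117741/122723 - 37607/58275 = 2246112914/7151682825 ≈ 0.31407)
255362 - (g - 1*46854) = 255362 - (2246112914/7151682825 - 1*46854) = 255362 - (2246112914/7151682825 - 46854) = 255362 - 1*(-335082700969636/7151682825) = 255362 + 335082700969636/7151682825 = 2161350730527286/7151682825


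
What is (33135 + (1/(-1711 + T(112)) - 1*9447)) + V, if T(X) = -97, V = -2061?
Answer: 39101615/1808 ≈ 21627.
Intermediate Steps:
(33135 + (1/(-1711 + T(112)) - 1*9447)) + V = (33135 + (1/(-1711 - 97) - 1*9447)) - 2061 = (33135 + (1/(-1808) - 9447)) - 2061 = (33135 + (-1/1808 - 9447)) - 2061 = (33135 - 17080177/1808) - 2061 = 42827903/1808 - 2061 = 39101615/1808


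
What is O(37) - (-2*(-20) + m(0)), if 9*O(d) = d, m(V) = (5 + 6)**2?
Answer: -1412/9 ≈ -156.89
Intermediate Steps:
m(V) = 121 (m(V) = 11**2 = 121)
O(d) = d/9
O(37) - (-2*(-20) + m(0)) = (1/9)*37 - (-2*(-20) + 121) = 37/9 - (40 + 121) = 37/9 - 1*161 = 37/9 - 161 = -1412/9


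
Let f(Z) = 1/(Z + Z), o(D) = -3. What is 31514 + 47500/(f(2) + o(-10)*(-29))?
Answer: 11188386/349 ≈ 32058.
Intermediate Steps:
f(Z) = 1/(2*Z)
31514 + 47500/(f(2) + o(-10)*(-29)) = 31514 + 47500/((1/2)/2 - 3*(-29)) = 31514 + 47500/((1/2)*(1/2) + 87) = 31514 + 47500/(1/4 + 87) = 31514 + 47500/(349/4) = 31514 + 47500*(4/349) = 31514 + 190000/349 = 11188386/349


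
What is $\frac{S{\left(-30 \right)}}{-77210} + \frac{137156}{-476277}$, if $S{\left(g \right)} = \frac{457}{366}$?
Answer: $- \frac{1292029953583}{4486348354740} \approx -0.28799$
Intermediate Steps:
$S{\left(g \right)} = \frac{457}{366}$ ($S{\left(g \right)} = 457 \cdot \frac{1}{366} = \frac{457}{366}$)
$\frac{S{\left(-30 \right)}}{-77210} + \frac{137156}{-476277} = \frac{457}{366 \left(-77210\right)} + \frac{137156}{-476277} = \frac{457}{366} \left(- \frac{1}{77210}\right) + 137156 \left(- \frac{1}{476277}\right) = - \frac{457}{28258860} - \frac{137156}{476277} = - \frac{1292029953583}{4486348354740}$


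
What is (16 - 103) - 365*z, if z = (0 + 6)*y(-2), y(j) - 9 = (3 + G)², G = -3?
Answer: -19797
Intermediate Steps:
y(j) = 9 (y(j) = 9 + (3 - 3)² = 9 + 0² = 9 + 0 = 9)
z = 54 (z = (0 + 6)*9 = 6*9 = 54)
(16 - 103) - 365*z = (16 - 103) - 365*54 = -87 - 19710 = -19797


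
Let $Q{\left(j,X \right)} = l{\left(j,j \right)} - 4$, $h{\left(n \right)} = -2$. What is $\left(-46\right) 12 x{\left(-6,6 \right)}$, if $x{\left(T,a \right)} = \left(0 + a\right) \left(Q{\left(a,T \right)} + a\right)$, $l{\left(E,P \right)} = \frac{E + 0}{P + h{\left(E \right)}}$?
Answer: $-11592$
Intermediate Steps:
$l{\left(E,P \right)} = \frac{E}{-2 + P}$ ($l{\left(E,P \right)} = \frac{E + 0}{P - 2} = \frac{E}{-2 + P}$)
$Q{\left(j,X \right)} = -4 + \frac{j}{-2 + j}$ ($Q{\left(j,X \right)} = \frac{j}{-2 + j} - 4 = -4 + \frac{j}{-2 + j}$)
$x{\left(T,a \right)} = a \left(a + \frac{8 - 3 a}{-2 + a}\right)$ ($x{\left(T,a \right)} = \left(0 + a\right) \left(\frac{8 - 3 a}{-2 + a} + a\right) = a \left(a + \frac{8 - 3 a}{-2 + a}\right)$)
$\left(-46\right) 12 x{\left(-6,6 \right)} = \left(-46\right) 12 \frac{6 \left(8 + 6^{2} - 30\right)}{-2 + 6} = - 552 \frac{6 \left(8 + 36 - 30\right)}{4} = - 552 \cdot 6 \cdot \frac{1}{4} \cdot 14 = \left(-552\right) 21 = -11592$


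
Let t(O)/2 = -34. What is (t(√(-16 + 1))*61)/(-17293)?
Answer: 4148/17293 ≈ 0.23987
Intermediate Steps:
t(O) = -68 (t(O) = 2*(-34) = -68)
(t(√(-16 + 1))*61)/(-17293) = -68*61/(-17293) = -4148*(-1/17293) = 4148/17293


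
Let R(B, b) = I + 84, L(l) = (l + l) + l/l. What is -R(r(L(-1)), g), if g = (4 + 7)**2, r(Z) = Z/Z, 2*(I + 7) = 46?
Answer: -100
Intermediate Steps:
I = 16 (I = -7 + (1/2)*46 = -7 + 23 = 16)
L(l) = 1 + 2*l (L(l) = 2*l + 1 = 1 + 2*l)
r(Z) = 1
g = 121 (g = 11**2 = 121)
R(B, b) = 100 (R(B, b) = 16 + 84 = 100)
-R(r(L(-1)), g) = -1*100 = -100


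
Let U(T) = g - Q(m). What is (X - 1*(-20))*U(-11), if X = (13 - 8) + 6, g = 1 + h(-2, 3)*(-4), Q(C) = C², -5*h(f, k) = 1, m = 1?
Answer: 124/5 ≈ 24.800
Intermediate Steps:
h(f, k) = -⅕ (h(f, k) = -⅕*1 = -⅕)
g = 9/5 (g = 1 - ⅕*(-4) = 1 + ⅘ = 9/5 ≈ 1.8000)
U(T) = ⅘ (U(T) = 9/5 - 1*1² = 9/5 - 1*1 = 9/5 - 1 = ⅘)
X = 11 (X = 5 + 6 = 11)
(X - 1*(-20))*U(-11) = (11 - 1*(-20))*(⅘) = (11 + 20)*(⅘) = 31*(⅘) = 124/5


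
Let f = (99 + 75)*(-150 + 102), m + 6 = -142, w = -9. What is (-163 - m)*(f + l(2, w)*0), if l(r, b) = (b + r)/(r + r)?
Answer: 125280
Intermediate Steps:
m = -148 (m = -6 - 142 = -148)
l(r, b) = (b + r)/(2*r) (l(r, b) = (b + r)/((2*r)) = (b + r)*(1/(2*r)) = (b + r)/(2*r))
f = -8352 (f = 174*(-48) = -8352)
(-163 - m)*(f + l(2, w)*0) = (-163 - 1*(-148))*(-8352 + ((1/2)*(-9 + 2)/2)*0) = (-163 + 148)*(-8352 + ((1/2)*(1/2)*(-7))*0) = -15*(-8352 - 7/4*0) = -15*(-8352 + 0) = -15*(-8352) = 125280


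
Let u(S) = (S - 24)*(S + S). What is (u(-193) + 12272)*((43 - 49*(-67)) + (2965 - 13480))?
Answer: -690388426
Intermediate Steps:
u(S) = 2*S*(-24 + S) (u(S) = (-24 + S)*(2*S) = 2*S*(-24 + S))
(u(-193) + 12272)*((43 - 49*(-67)) + (2965 - 13480)) = (2*(-193)*(-24 - 193) + 12272)*((43 - 49*(-67)) + (2965 - 13480)) = (2*(-193)*(-217) + 12272)*((43 + 3283) - 10515) = (83762 + 12272)*(3326 - 10515) = 96034*(-7189) = -690388426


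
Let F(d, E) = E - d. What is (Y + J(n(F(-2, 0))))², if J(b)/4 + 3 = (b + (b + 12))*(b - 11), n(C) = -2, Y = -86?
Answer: 264196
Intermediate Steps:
J(b) = -12 + 4*(-11 + b)*(12 + 2*b) (J(b) = -12 + 4*((b + (b + 12))*(b - 11)) = -12 + 4*((b + (12 + b))*(-11 + b)) = -12 + 4*((12 + 2*b)*(-11 + b)) = -12 + 4*((-11 + b)*(12 + 2*b)) = -12 + 4*(-11 + b)*(12 + 2*b))
(Y + J(n(F(-2, 0))))² = (-86 + (-540 - 40*(-2) + 8*(-2)²))² = (-86 + (-540 + 80 + 8*4))² = (-86 + (-540 + 80 + 32))² = (-86 - 428)² = (-514)² = 264196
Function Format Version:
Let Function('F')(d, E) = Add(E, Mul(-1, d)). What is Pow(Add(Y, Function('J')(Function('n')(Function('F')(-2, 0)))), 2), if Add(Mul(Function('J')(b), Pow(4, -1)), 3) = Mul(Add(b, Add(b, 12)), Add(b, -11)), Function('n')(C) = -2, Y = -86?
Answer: 264196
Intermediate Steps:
Function('J')(b) = Add(-12, Mul(4, Add(-11, b), Add(12, Mul(2, b)))) (Function('J')(b) = Add(-12, Mul(4, Mul(Add(b, Add(b, 12)), Add(b, -11)))) = Add(-12, Mul(4, Mul(Add(b, Add(12, b)), Add(-11, b)))) = Add(-12, Mul(4, Mul(Add(12, Mul(2, b)), Add(-11, b)))) = Add(-12, Mul(4, Mul(Add(-11, b), Add(12, Mul(2, b))))) = Add(-12, Mul(4, Add(-11, b), Add(12, Mul(2, b)))))
Pow(Add(Y, Function('J')(Function('n')(Function('F')(-2, 0)))), 2) = Pow(Add(-86, Add(-540, Mul(-40, -2), Mul(8, Pow(-2, 2)))), 2) = Pow(Add(-86, Add(-540, 80, Mul(8, 4))), 2) = Pow(Add(-86, Add(-540, 80, 32)), 2) = Pow(Add(-86, -428), 2) = Pow(-514, 2) = 264196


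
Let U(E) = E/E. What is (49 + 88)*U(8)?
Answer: 137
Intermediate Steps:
U(E) = 1
(49 + 88)*U(8) = (49 + 88)*1 = 137*1 = 137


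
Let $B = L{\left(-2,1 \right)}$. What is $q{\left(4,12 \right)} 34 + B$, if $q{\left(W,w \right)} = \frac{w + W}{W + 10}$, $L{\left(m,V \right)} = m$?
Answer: $\frac{258}{7} \approx 36.857$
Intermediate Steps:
$B = -2$
$q{\left(W,w \right)} = \frac{W + w}{10 + W}$
$q{\left(4,12 \right)} 34 + B = \frac{4 + 12}{10 + 4} \cdot 34 - 2 = \frac{1}{14} \cdot 16 \cdot 34 - 2 = \frac{8}{7} \cdot 34 - 2 = \frac{272}{7} - 2 = \frac{258}{7}$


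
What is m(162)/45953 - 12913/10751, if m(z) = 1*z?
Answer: -591649427/494040703 ≈ -1.1976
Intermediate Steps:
m(z) = z
m(162)/45953 - 12913/10751 = 162/45953 - 12913/10751 = -591649427/494040703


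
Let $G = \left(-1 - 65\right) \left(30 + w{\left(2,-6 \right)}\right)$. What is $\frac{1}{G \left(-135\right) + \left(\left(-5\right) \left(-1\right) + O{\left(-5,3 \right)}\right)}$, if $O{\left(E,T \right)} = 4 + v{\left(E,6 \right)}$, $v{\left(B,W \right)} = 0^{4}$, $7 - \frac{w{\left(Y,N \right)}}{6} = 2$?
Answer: $\frac{1}{534609} \approx 1.8705 \cdot 10^{-6}$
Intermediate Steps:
$w{\left(Y,N \right)} = 30$ ($w{\left(Y,N \right)} = 42 - 12 = 30$)
$v{\left(B,W \right)} = 0$
$O{\left(E,T \right)} = 4$ ($O{\left(E,T \right)} = 4 + 0 = 4$)
$G = -3960$ ($G = \left(-1 - 65\right) \left(30 + 30\right) = \left(-66\right) 60 = -3960$)
$\frac{1}{G \left(-135\right) + \left(\left(-5\right) \left(-1\right) + O{\left(-5,3 \right)}\right)} = \frac{1}{\left(-3960\right) \left(-135\right) + \left(\left(-5\right) \left(-1\right) + 4\right)} = \frac{1}{534600 + \left(5 + 4\right)} = \frac{1}{534600 + 9} = \frac{1}{534609}$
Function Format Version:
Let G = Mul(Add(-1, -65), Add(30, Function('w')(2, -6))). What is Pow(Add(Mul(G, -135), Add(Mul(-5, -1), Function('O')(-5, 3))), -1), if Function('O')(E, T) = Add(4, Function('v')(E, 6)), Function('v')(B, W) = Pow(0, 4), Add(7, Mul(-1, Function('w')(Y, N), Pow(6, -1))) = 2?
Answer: Rational(1, 534609) ≈ 1.8705e-6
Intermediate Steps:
Function('w')(Y, N) = 30 (Function('w')(Y, N) = Add(42, Mul(-6, 2)) = Add(42, -12) = 30)
Function('v')(B, W) = 0
Function('O')(E, T) = 4 (Function('O')(E, T) = Add(4, 0) = 4)
G = -3960 (G = Mul(Add(-1, -65), Add(30, 30)) = Mul(-66, 60) = -3960)
Pow(Add(Mul(G, -135), Add(Mul(-5, -1), Function('O')(-5, 3))), -1) = Pow(Add(Mul(-3960, -135), Add(Mul(-5, -1), 4)), -1) = Pow(Add(534600, Add(5, 4)), -1) = Pow(Add(534600, 9), -1) = Pow(534609, -1) = Rational(1, 534609)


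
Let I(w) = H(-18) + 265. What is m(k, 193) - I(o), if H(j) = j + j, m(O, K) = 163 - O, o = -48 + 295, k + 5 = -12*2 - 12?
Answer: -25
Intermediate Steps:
k = -41 (k = -5 + (-12*2 - 12) = -5 + (-24 - 12) = -5 - 36 = -41)
o = 247
H(j) = 2*j
I(w) = 229 (I(w) = 2*(-18) + 265 = -36 + 265 = 229)
m(k, 193) - I(o) = (163 - 1*(-41)) - 1*229 = (163 + 41) - 229 = 204 - 229 = -25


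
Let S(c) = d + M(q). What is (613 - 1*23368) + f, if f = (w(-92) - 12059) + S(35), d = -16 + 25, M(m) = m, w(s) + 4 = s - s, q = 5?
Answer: -34804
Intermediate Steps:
w(s) = -4 (w(s) = -4 + (s - s) = -4 + 0 = -4)
d = 9
S(c) = 14 (S(c) = 9 + 5 = 14)
f = -12049 (f = (-4 - 12059) + 14 = -12063 + 14 = -12049)
(613 - 1*23368) + f = (613 - 1*23368) - 12049 = (613 - 23368) - 12049 = -22755 - 12049 = -34804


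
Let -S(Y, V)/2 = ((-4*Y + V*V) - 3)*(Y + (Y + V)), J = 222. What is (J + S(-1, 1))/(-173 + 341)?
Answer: 113/84 ≈ 1.3452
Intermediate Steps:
S(Y, V) = -2*(V + 2*Y)*(-3 + V**2 - 4*Y) (S(Y, V) = -2*((-4*Y + V*V) - 3)*(Y + (Y + V)) = -2*((-4*Y + V**2) - 3)*(Y + (V + Y)) = -2*((V**2 - 4*Y) - 3)*(V + 2*Y) = -2*(-3 + V**2 - 4*Y)*(V + 2*Y) = -2*(V + 2*Y)*(-3 + V**2 - 4*Y))
(J + S(-1, 1))/(-173 + 341) = (222 + (-2*1**3 + 6*1 + 12*(-1) + 16*(-1)**2 - 4*(-1)*1**2 + 8*1*(-1)))/(-173 + 341) = (222 + (-2*1 + 6 - 12 + 16*1 - 4*(-1)*1 - 8))/168 = (222 + (-2 + 6 - 12 + 16 + 4 - 8))*(1/168) = (222 + 4)*(1/168) = 226*(1/168) = 113/84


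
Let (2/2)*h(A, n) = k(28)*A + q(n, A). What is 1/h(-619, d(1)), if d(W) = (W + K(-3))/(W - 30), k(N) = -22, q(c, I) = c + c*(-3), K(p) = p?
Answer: 29/394918 ≈ 7.3433e-5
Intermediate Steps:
q(c, I) = -2*c (q(c, I) = c - 3*c = -2*c)
d(W) = (-3 + W)/(-30 + W) (d(W) = (W - 3)/(W - 30) = (-3 + W)/(-30 + W))
h(A, n) = -22*A - 2*n
1/h(-619, d(1)) = 1/(-22*(-619) - 2*(-3 + 1)/(-30 + 1)) = 1/(13618 - 2*(-2)/(-29)) = 1/(13618 - (-2)*(-2)/29) = 1/(13618 - 2*2/29) = 1/(13618 - 4/29) = 1/(394918/29) = 29/394918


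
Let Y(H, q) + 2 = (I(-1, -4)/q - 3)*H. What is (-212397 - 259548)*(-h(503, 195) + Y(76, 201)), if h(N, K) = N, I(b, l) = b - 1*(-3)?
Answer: 23153779015/67 ≈ 3.4558e+8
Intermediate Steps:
I(b, l) = 3 + b (I(b, l) = b + 3 = 3 + b)
Y(H, q) = -2 + H*(-3 + 2/q) (Y(H, q) = -2 + ((3 - 1)/q - 3)*H = -2 + (2/q - 3)*H = -2 + (-3 + 2/q)*H = -2 + H*(-3 + 2/q))
(-212397 - 259548)*(-h(503, 195) + Y(76, 201)) = (-212397 - 259548)*(-1*503 + (-2 - 3*76 + 2*76/201)) = -471945*(-503 + (-2 - 228 + 2*76*(1/201))) = -471945*(-503 + (-2 - 228 + 152/201)) = -471945*(-503 - 46078/201) = -471945*(-147181/201) = 23153779015/67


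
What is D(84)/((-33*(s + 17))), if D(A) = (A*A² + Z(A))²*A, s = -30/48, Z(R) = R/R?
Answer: -78691024613600/1441 ≈ -5.4609e+10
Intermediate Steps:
Z(R) = 1
s = -5/8 (s = -30*1/48 = -5/8 ≈ -0.62500)
D(A) = A*(1 + A³)² (D(A) = (A*A² + 1)²*A = (A³ + 1)²*A = (1 + A³)²*A = A*(1 + A³)²)
D(84)/((-33*(s + 17))) = (84*(1 + 84³)²)/((-33*(-5/8 + 17))) = (84*(1 + 592704)²)/((-33*131/8)) = (84*592705²)/(-4323/8) = (84*351299217025)*(-8/4323) = 29509134230100*(-8/4323) = -78691024613600/1441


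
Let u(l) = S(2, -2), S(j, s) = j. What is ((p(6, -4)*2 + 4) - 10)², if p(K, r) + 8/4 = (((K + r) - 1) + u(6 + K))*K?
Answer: 676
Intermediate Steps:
u(l) = 2
p(K, r) = -2 + K*(1 + K + r) (p(K, r) = -2 + (((K + r) - 1) + 2)*K = -2 + ((-1 + K + r) + 2)*K = -2 + (1 + K + r)*K = -2 + K*(1 + K + r))
((p(6, -4)*2 + 4) - 10)² = (((-2 + 6 + 6² + 6*(-4))*2 + 4) - 10)² = (((-2 + 6 + 36 - 24)*2 + 4) - 10)² = ((16*2 + 4) - 10)² = ((32 + 4) - 10)² = (36 - 10)² = 26² = 676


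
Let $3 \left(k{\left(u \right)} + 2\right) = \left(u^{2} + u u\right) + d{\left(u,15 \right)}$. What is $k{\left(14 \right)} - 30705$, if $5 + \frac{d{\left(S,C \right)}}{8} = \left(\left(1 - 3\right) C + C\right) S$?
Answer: $- \frac{93449}{3} \approx -31150.0$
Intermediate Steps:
$d{\left(S,C \right)} = -40 - 8 C S$ ($d{\left(S,C \right)} = -40 + 8 \left(\left(1 - 3\right) C + C\right) S = -40 + 8 \left(- 2 C + C\right) S = -40 + 8 - C S = -40 + 8 \left(- C S\right) = -40 - 8 C S$)
$k{\left(u \right)} = - \frac{46}{3} - 40 u + \frac{2 u^{2}}{3}$ ($k{\left(u \right)} = -2 + \frac{\left(u^{2} + u u\right) - \left(40 + 120 u\right)}{3} = -2 + \frac{\left(u^{2} + u^{2}\right) - \left(40 + 120 u\right)}{3} = -2 + \frac{2 u^{2} - \left(40 + 120 u\right)}{3} = -2 + \frac{-40 - 120 u + 2 u^{2}}{3} = -2 - \left(\frac{40}{3} + 40 u - \frac{2 u^{2}}{3}\right) = - \frac{46}{3} - 40 u + \frac{2 u^{2}}{3}$)
$k{\left(14 \right)} - 30705 = \left(- \frac{46}{3} - 560 + \frac{2 \cdot 14^{2}}{3}\right) - 30705 = \left(- \frac{46}{3} - 560 + \frac{2}{3} \cdot 196\right) - 30705 = \left(- \frac{46}{3} - 560 + \frac{392}{3}\right) - 30705 = - \frac{1334}{3} - 30705 = - \frac{93449}{3}$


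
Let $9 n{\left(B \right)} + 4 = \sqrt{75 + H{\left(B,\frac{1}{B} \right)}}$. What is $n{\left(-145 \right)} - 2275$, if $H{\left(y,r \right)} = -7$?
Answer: $- \frac{20479}{9} + \frac{2 \sqrt{17}}{9} \approx -2274.5$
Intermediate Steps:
$n{\left(B \right)} = - \frac{4}{9} + \frac{2 \sqrt{17}}{9}$ ($n{\left(B \right)} = - \frac{4}{9} + \frac{\sqrt{75 - 7}}{9} = - \frac{4}{9} + \frac{\sqrt{68}}{9} = - \frac{4}{9} + \frac{2 \sqrt{17}}{9}$)
$n{\left(-145 \right)} - 2275 = \left(- \frac{4}{9} + \frac{2 \sqrt{17}}{9}\right) - 2275 = - \frac{20479}{9} + \frac{2 \sqrt{17}}{9}$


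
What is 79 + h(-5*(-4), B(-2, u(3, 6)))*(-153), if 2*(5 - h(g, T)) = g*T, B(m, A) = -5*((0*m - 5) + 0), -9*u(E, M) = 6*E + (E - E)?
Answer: 37564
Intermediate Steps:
u(E, M) = -2*E/3 (u(E, M) = -(6*E + (E - E))/9 = -(6*E + 0)/9 = -2*E/3)
B(m, A) = 25 (B(m, A) = -5*((0 - 5) + 0) = -5*(-5 + 0) = -5*(-5) = 25)
h(g, T) = 5 - T*g/2 (h(g, T) = 5 - g*T/2 = 5 - T*g/2)
79 + h(-5*(-4), B(-2, u(3, 6)))*(-153) = 79 + (5 - ½*25*(-5*(-4)))*(-153) = 79 + (5 - ½*25*20)*(-153) = 79 + (5 - 250)*(-153) = 79 - 245*(-153) = 79 + 37485 = 37564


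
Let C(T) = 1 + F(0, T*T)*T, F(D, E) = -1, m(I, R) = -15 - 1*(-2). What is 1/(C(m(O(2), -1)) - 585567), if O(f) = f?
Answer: -1/585553 ≈ -1.7078e-6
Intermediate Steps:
m(I, R) = -13 (m(I, R) = -15 + 2 = -13)
C(T) = 1 - T
1/(C(m(O(2), -1)) - 585567) = 1/((1 - 1*(-13)) - 585567) = 1/((1 + 13) - 585567) = 1/(14 - 585567) = 1/(-585553) = -1/585553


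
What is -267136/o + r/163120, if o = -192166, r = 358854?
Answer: 28133690521/7836529480 ≈ 3.5901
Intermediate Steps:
-267136/o + r/163120 = -267136/(-192166) + 358854/163120 = -267136*(-1/192166) + 358854*(1/163120) = 133568/96083 + 179427/81560 = 28133690521/7836529480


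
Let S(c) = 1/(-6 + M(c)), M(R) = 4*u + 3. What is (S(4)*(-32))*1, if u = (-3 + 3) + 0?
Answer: 32/3 ≈ 10.667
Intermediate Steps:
u = 0 (u = 0 + 0 = 0)
M(R) = 3 (M(R) = 4*0 + 3 = 0 + 3 = 3)
S(c) = -⅓ (S(c) = 1/(-6 + 3) = 1/(-3) = -⅓)
(S(4)*(-32))*1 = -⅓*(-32)*1 = (32/3)*1 = 32/3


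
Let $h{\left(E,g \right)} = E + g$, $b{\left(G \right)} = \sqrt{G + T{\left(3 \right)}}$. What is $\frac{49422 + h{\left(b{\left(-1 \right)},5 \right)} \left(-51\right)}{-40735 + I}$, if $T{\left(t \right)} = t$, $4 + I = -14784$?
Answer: $- \frac{49167}{55523} + \frac{51 \sqrt{2}}{55523} \approx -0.88423$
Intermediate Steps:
$I = -14788$ ($I = -4 - 14784 = -14788$)
$b{\left(G \right)} = \sqrt{3 + G}$ ($b{\left(G \right)} = \sqrt{G + 3} = \sqrt{3 + G}$)
$\frac{49422 + h{\left(b{\left(-1 \right)},5 \right)} \left(-51\right)}{-40735 + I} = \frac{49422 + \left(\sqrt{3 - 1} + 5\right) \left(-51\right)}{-40735 - 14788} = \frac{49422 + \left(\sqrt{2} + 5\right) \left(-51\right)}{-55523} = \left(49422 + \left(5 + \sqrt{2}\right) \left(-51\right)\right) \left(- \frac{1}{55523}\right) = \left(49422 - \left(255 + 51 \sqrt{2}\right)\right) \left(- \frac{1}{55523}\right) = \left(49167 - 51 \sqrt{2}\right) \left(- \frac{1}{55523}\right) = - \frac{49167}{55523} + \frac{51 \sqrt{2}}{55523}$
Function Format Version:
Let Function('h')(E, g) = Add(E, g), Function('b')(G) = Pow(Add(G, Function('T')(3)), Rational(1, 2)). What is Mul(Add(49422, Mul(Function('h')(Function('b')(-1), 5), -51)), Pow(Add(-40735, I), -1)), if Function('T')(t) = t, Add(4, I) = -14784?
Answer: Add(Rational(-49167, 55523), Mul(Rational(51, 55523), Pow(2, Rational(1, 2)))) ≈ -0.88423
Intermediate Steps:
I = -14788 (I = Add(-4, -14784) = -14788)
Function('b')(G) = Pow(Add(3, G), Rational(1, 2)) (Function('b')(G) = Pow(Add(G, 3), Rational(1, 2)) = Pow(Add(3, G), Rational(1, 2)))
Mul(Add(49422, Mul(Function('h')(Function('b')(-1), 5), -51)), Pow(Add(-40735, I), -1)) = Mul(Add(49422, Mul(Add(Pow(Add(3, -1), Rational(1, 2)), 5), -51)), Pow(Add(-40735, -14788), -1)) = Mul(Add(49422, Mul(Add(Pow(2, Rational(1, 2)), 5), -51)), Pow(-55523, -1)) = Mul(Add(49422, Mul(Add(5, Pow(2, Rational(1, 2))), -51)), Rational(-1, 55523)) = Mul(Add(49422, Add(-255, Mul(-51, Pow(2, Rational(1, 2))))), Rational(-1, 55523)) = Mul(Add(49167, Mul(-51, Pow(2, Rational(1, 2)))), Rational(-1, 55523)) = Add(Rational(-49167, 55523), Mul(Rational(51, 55523), Pow(2, Rational(1, 2))))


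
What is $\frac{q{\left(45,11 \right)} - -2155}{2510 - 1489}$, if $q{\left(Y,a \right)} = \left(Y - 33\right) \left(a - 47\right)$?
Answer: $\frac{1723}{1021} \approx 1.6876$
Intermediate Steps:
$q{\left(Y,a \right)} = \left(-47 + a\right) \left(-33 + Y\right)$ ($q{\left(Y,a \right)} = \left(-33 + Y\right) \left(-47 + a\right) = \left(-47 + a\right) \left(-33 + Y\right)$)
$\frac{q{\left(45,11 \right)} - -2155}{2510 - 1489} = \frac{\left(1551 - 2115 - 363 + 45 \cdot 11\right) - -2155}{2510 - 1489} = \frac{\left(1551 - 2115 - 363 + 495\right) + 2155}{2510 + \left(-1789 + 300\right)} = \frac{-432 + 2155}{2510 - 1489} = \frac{1723}{1021}$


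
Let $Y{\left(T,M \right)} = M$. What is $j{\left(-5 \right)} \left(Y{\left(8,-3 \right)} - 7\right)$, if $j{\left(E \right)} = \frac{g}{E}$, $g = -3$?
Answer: $-6$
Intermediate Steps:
$j{\left(E \right)} = - \frac{3}{E}$
$j{\left(-5 \right)} \left(Y{\left(8,-3 \right)} - 7\right) = - \frac{3}{-5} \left(-3 - 7\right) = \left(-3\right) \left(- \frac{1}{5}\right) \left(-10\right) = \frac{3}{5} \left(-10\right) = -6$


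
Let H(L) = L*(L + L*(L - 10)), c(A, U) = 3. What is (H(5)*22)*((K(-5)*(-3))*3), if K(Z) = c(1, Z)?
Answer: 59400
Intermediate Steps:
K(Z) = 3
H(L) = L*(L + L*(-10 + L))
(H(5)*22)*((K(-5)*(-3))*3) = ((5²*(-9 + 5))*22)*((3*(-3))*3) = ((25*(-4))*22)*(-9*3) = -100*22*(-27) = -2200*(-27) = 59400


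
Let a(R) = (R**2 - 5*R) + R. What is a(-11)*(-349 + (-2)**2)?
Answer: -56925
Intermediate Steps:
a(R) = R**2 - 4*R
a(-11)*(-349 + (-2)**2) = (-11*(-4 - 11))*(-349 + (-2)**2) = (-11*(-15))*(-349 + 4) = 165*(-345) = -56925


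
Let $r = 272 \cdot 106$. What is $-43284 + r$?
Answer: $-14452$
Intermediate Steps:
$r = 28832$
$-43284 + r = -43284 + 28832 = -14452$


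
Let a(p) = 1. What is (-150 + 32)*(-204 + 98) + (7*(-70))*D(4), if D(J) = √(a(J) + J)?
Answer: 12508 - 490*√5 ≈ 11412.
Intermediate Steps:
D(J) = √(1 + J)
(-150 + 32)*(-204 + 98) + (7*(-70))*D(4) = (-150 + 32)*(-204 + 98) + (7*(-70))*√(1 + 4) = -118*(-106) - 490*√5 = 12508 - 490*√5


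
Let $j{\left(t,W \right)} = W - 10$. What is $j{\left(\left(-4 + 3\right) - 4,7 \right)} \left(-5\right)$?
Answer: $15$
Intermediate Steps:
$j{\left(t,W \right)} = -10 + W$
$j{\left(\left(-4 + 3\right) - 4,7 \right)} \left(-5\right) = \left(-10 + 7\right) \left(-5\right) = \left(-3\right) \left(-5\right) = 15$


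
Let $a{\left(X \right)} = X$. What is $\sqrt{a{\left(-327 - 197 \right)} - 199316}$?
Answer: $4 i \sqrt{12490} \approx 447.03 i$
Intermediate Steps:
$\sqrt{a{\left(-327 - 197 \right)} - 199316} = \sqrt{\left(-327 - 197\right) - 199316} = \sqrt{-524 - 199316} = \sqrt{-199840} = 4 i \sqrt{12490}$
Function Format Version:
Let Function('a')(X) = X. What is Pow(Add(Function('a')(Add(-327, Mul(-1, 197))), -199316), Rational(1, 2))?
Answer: Mul(4, I, Pow(12490, Rational(1, 2))) ≈ Mul(447.03, I)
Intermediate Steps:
Pow(Add(Function('a')(Add(-327, Mul(-1, 197))), -199316), Rational(1, 2)) = Pow(Add(Add(-327, Mul(-1, 197)), -199316), Rational(1, 2)) = Pow(Add(Add(-327, -197), -199316), Rational(1, 2)) = Pow(Add(-524, -199316), Rational(1, 2)) = Pow(-199840, Rational(1, 2)) = Mul(4, I, Pow(12490, Rational(1, 2)))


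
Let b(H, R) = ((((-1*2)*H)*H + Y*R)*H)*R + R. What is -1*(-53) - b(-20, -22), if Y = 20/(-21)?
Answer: 7199975/21 ≈ 3.4286e+5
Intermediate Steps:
Y = -20/21 (Y = 20*(-1/21) = -20/21 ≈ -0.95238)
b(H, R) = R + H*R*(-2*H² - 20*R/21) (b(H, R) = ((((-1*2)*H)*H - 20*R/21)*H)*R + R = (((-2*H)*H - 20*R/21)*H)*R + R = ((-2*H² - 20*R/21)*H)*R + R = (H*(-2*H² - 20*R/21))*R + R = H*R*(-2*H² - 20*R/21) + R = R + H*R*(-2*H² - 20*R/21))
-1*(-53) - b(-20, -22) = -1*(-53) - (-22)*(21 - 42*(-20)³ - 20*(-20)*(-22))/21 = 53 - (-22)*(21 - 42*(-8000) - 8800)/21 = 53 - (-22)*(21 + 336000 - 8800)/21 = 53 - (-22)*327221/21 = 53 - 1*(-7198862/21) = 53 + 7198862/21 = 7199975/21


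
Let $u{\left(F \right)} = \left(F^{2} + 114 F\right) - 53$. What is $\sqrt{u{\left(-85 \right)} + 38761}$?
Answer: $3 \sqrt{4027} \approx 190.38$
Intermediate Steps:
$u{\left(F \right)} = -53 + F^{2} + 114 F$
$\sqrt{u{\left(-85 \right)} + 38761} = \sqrt{\left(-53 + \left(-85\right)^{2} + 114 \left(-85\right)\right) + 38761} = \sqrt{\left(-53 + 7225 - 9690\right) + 38761} = \sqrt{-2518 + 38761} = \sqrt{36243} = 3 \sqrt{4027}$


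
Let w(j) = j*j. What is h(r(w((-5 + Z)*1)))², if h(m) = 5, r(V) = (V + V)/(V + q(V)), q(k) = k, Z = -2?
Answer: 25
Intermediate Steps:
w(j) = j²
r(V) = 1 (r(V) = (V + V)/(V + V) = (2*V)/((2*V)) = (2*V)*(1/(2*V)) = 1)
h(r(w((-5 + Z)*1)))² = 5² = 25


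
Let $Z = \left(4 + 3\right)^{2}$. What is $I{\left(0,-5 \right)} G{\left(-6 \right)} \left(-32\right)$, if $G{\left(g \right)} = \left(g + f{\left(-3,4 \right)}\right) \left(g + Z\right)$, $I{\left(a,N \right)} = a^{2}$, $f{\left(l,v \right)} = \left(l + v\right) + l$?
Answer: $0$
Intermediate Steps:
$f{\left(l,v \right)} = v + 2 l$
$Z = 49$ ($Z = 7^{2} = 49$)
$G{\left(g \right)} = \left(-2 + g\right) \left(49 + g\right)$ ($G{\left(g \right)} = \left(g + \left(4 + 2 \left(-3\right)\right)\right) \left(g + 49\right) = \left(g + \left(4 - 6\right)\right) \left(49 + g\right) = \left(g - 2\right) \left(49 + g\right) = \left(-2 + g\right) \left(49 + g\right)$)
$I{\left(0,-5 \right)} G{\left(-6 \right)} \left(-32\right) = 0^{2} \left(-98 + \left(-6\right)^{2} + 47 \left(-6\right)\right) \left(-32\right) = 0 \left(-98 + 36 - 282\right) \left(-32\right) = 0 \left(-344\right) \left(-32\right) = 0 \left(-32\right) = 0$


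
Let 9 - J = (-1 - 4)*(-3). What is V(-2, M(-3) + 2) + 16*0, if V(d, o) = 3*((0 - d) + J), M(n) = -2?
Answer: -12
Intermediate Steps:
J = -6 (J = 9 - (-1 - 4)*(-3) = 9 - (-5)*(-3) = 9 - 1*15 = 9 - 15 = -6)
V(d, o) = -18 - 3*d (V(d, o) = 3*((0 - d) - 6) = 3*(-d - 6) = 3*(-6 - d) = -18 - 3*d)
V(-2, M(-3) + 2) + 16*0 = (-18 - 3*(-2)) + 16*0 = (-18 + 6) + 0 = -12 + 0 = -12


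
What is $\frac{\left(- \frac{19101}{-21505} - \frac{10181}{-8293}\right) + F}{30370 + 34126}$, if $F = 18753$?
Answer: $\frac{3344805463643}{11502278878640} \approx 0.29079$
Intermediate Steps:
$\frac{\left(- \frac{19101}{-21505} - \frac{10181}{-8293}\right) + F}{30370 + 34126} = \frac{\left(- \frac{19101}{-21505} - \frac{10181}{-8293}\right) + 18753}{30370 + 34126} = \frac{\left(\left(-19101\right) \left(- \frac{1}{21505}\right) - - \frac{10181}{8293}\right) + 18753}{64496} = \left(\left(\frac{19101}{21505} + \frac{10181}{8293}\right) + 18753\right) \frac{1}{64496} = \left(\frac{377346998}{178340965} + 18753\right) \frac{1}{64496} = \frac{3344805463643}{178340965} \cdot \frac{1}{64496} = \frac{3344805463643}{11502278878640}$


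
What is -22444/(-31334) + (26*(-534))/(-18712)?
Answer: 106876673/73290226 ≈ 1.4583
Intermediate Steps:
-22444/(-31334) + (26*(-534))/(-18712) = -22444*(-1/31334) - 13884*(-1/18712) = 11222/15667 + 3471/4678 = 106876673/73290226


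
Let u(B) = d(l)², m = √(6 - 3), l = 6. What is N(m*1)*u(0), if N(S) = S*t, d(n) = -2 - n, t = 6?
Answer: 384*√3 ≈ 665.11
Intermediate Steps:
m = √3 ≈ 1.7320
u(B) = 64 (u(B) = (-2 - 1*6)² = (-2 - 6)² = (-8)² = 64)
N(S) = 6*S (N(S) = S*6 = 6*S)
N(m*1)*u(0) = (6*(√3*1))*64 = (6*√3)*64 = 384*√3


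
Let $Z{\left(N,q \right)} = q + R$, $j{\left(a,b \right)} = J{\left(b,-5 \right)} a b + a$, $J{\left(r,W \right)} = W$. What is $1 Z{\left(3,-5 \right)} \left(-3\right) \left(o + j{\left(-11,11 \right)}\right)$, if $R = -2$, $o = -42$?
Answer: $11592$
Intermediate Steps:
$j{\left(a,b \right)} = a - 5 a b$ ($j{\left(a,b \right)} = - 5 a b + a = a - 5 a b$)
$Z{\left(N,q \right)} = -2 + q$ ($Z{\left(N,q \right)} = q - 2 = -2 + q$)
$1 Z{\left(3,-5 \right)} \left(-3\right) \left(o + j{\left(-11,11 \right)}\right) = 1 \left(-2 - 5\right) \left(-3\right) \left(-42 - 11 \left(1 - 55\right)\right) = 1 \left(-7\right) \left(-3\right) \left(-42 - 11 \left(1 - 55\right)\right) = \left(-7\right) \left(-3\right) \left(-42 - -594\right) = 21 \left(-42 + 594\right) = 21 \cdot 552 = 11592$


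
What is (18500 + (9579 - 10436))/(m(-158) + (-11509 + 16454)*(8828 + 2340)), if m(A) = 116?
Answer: 17643/55225876 ≈ 0.00031947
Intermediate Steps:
(18500 + (9579 - 10436))/(m(-158) + (-11509 + 16454)*(8828 + 2340)) = (18500 + (9579 - 10436))/(116 + (-11509 + 16454)*(8828 + 2340)) = (18500 - 857)/(116 + 4945*11168) = 17643/(116 + 55225760) = 17643/55225876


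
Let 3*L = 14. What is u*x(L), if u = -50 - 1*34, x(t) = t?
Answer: -392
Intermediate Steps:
L = 14/3 (L = (1/3)*14 = 14/3 ≈ 4.6667)
u = -84 (u = -50 - 34 = -84)
u*x(L) = -84*14/3 = -392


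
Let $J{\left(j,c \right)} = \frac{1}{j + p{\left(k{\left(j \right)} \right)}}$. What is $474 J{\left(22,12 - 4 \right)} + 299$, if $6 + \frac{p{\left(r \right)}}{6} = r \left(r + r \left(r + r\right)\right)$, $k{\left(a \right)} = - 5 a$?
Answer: $\frac{2376962156}{7949707} \approx 299.0$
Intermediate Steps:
$p{\left(r \right)} = -36 + 6 r \left(r + 2 r^{2}\right)$ ($p{\left(r \right)} = -36 + 6 r \left(r + r \left(r + r\right)\right) = -36 + 6 r \left(r + r 2 r\right) = -36 + 6 r \left(r + 2 r^{2}\right)$)
$J{\left(j,c \right)} = \frac{1}{-36 + j - 1500 j^{3} + 150 j^{2}}$ ($J{\left(j,c \right)} = \frac{1}{j + \left(-36 + 6 \left(- 5 j\right)^{2} + 12 \left(- 5 j\right)^{3}\right)} = \frac{1}{j + \left(-36 + 6 \cdot 25 j^{2} + 12 \left(- 125 j^{3}\right)\right)} = \frac{1}{j - \left(36 - 150 j^{2} + 1500 j^{3}\right)} = \frac{1}{-36 + j - 1500 j^{3} + 150 j^{2}}$)
$474 J{\left(22,12 - 4 \right)} + 299 = \frac{474}{-36 + 22 - 1500 \cdot 22^{3} + 150 \cdot 22^{2}} + 299 = \frac{474}{-36 + 22 - 15972000 + 150 \cdot 484} + 299 = \frac{474}{-36 + 22 - 15972000 + 72600} + 299 = \frac{474}{-15899414} + 299 = 474 \left(- \frac{1}{15899414}\right) + 299 = - \frac{237}{7949707} + 299 = \frac{2376962156}{7949707}$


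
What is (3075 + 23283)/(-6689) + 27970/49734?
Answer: -561898721/166335363 ≈ -3.3781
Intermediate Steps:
(3075 + 23283)/(-6689) + 27970/49734 = 26358*(-1/6689) + 27970*(1/49734) = -26358/6689 + 13985/24867 = -561898721/166335363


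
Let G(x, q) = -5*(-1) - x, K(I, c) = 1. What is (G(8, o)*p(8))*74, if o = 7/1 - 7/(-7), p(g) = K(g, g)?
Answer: -222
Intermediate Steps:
p(g) = 1
o = 8 (o = 7*1 - 7*(-⅐) = 7 + 1 = 8)
G(x, q) = 5 - x
(G(8, o)*p(8))*74 = ((5 - 1*8)*1)*74 = ((5 - 8)*1)*74 = -3*1*74 = -3*74 = -222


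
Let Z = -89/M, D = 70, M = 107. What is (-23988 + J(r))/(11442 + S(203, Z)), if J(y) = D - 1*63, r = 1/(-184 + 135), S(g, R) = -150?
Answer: -23981/11292 ≈ -2.1237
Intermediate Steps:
Z = -89/107 ≈ -0.83178
r = -1/49 (r = 1/(-49) = -1/49 ≈ -0.020408)
J(y) = 7 (J(y) = 70 - 1*63 = 70 - 63 = 7)
(-23988 + J(r))/(11442 + S(203, Z)) = (-23988 + 7)/(11442 - 150) = -23981/11292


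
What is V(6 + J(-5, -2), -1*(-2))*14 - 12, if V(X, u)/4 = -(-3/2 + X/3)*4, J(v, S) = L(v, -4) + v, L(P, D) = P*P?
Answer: -4852/3 ≈ -1617.3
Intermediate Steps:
L(P, D) = P**2
J(v, S) = v + v**2 (J(v, S) = v**2 + v = v + v**2)
V(X, u) = 24 - 16*X/3 (V(X, u) = 4*(-(-3/2 + X/3)*4) = 4*((3/2 - X/3)*4) = 4*(6 - 4*X/3) = 24 - 16*X/3)
V(6 + J(-5, -2), -1*(-2))*14 - 12 = (24 - 16*(6 - 5*(1 - 5))/3)*14 - 12 = (24 - 16*(6 - 5*(-4))/3)*14 - 12 = (24 - 16*(6 + 20)/3)*14 - 12 = (24 - 16/3*26)*14 - 12 = (24 - 416/3)*14 - 12 = -344/3*14 - 12 = -4816/3 - 12 = -4852/3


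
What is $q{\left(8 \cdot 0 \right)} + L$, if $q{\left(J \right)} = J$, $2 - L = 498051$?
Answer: $-498049$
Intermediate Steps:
$L = -498049$ ($L = 2 - 498051 = -498049$)
$q{\left(8 \cdot 0 \right)} + L = 8 \cdot 0 - 498049 = 0 - 498049 = -498049$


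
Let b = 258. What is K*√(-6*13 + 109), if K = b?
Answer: 258*√31 ≈ 1436.5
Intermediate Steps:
K = 258
K*√(-6*13 + 109) = 258*√(-6*13 + 109) = 258*√(-78 + 109) = 258*√31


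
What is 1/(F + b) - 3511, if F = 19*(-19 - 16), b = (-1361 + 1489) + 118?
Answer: -1471110/419 ≈ -3511.0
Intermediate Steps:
b = 246 (b = 128 + 118 = 246)
F = -665 (F = 19*(-35) = -665)
1/(F + b) - 3511 = 1/(-665 + 246) - 3511 = 1/(-419) - 3511 = -1/419 - 3511 = -1471110/419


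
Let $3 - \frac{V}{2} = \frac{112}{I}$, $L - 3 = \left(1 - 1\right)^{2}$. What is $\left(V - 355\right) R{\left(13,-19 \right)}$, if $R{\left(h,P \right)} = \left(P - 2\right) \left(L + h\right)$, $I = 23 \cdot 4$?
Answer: $\frac{2715888}{23} \approx 1.1808 \cdot 10^{5}$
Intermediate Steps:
$L = 3$ ($L = 3 + \left(1 - 1\right)^{2} = 3 + 0^{2} = 3 + 0 = 3$)
$I = 92$
$R{\left(h,P \right)} = \left(-2 + P\right) \left(3 + h\right)$ ($R{\left(h,P \right)} = \left(P - 2\right) \left(3 + h\right) = \left(-2 + P\right) \left(3 + h\right)$)
$V = \frac{82}{23}$ ($V = 6 - 2 \cdot \frac{112}{92} = 6 - 2 \cdot 112 \cdot \frac{1}{92} = 6 - \frac{56}{23} = \frac{82}{23} \approx 3.5652$)
$\left(V - 355\right) R{\left(13,-19 \right)} = \left(\frac{82}{23} - 355\right) \left(-6 - 26 + 3 \left(-19\right) - 247\right) = - \frac{8083 \left(-6 - 26 - 57 - 247\right)}{23} = \left(- \frac{8083}{23}\right) \left(-336\right) = \frac{2715888}{23}$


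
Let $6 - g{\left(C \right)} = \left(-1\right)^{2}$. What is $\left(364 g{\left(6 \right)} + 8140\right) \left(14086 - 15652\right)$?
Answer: $-15597360$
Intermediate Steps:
$g{\left(C \right)} = 5$ ($g{\left(C \right)} = 6 - \left(-1\right)^{2} = 6 - 1 = 5$)
$\left(364 g{\left(6 \right)} + 8140\right) \left(14086 - 15652\right) = \left(364 \cdot 5 + 8140\right) \left(14086 - 15652\right) = \left(1820 + 8140\right) \left(-1566\right) = 9960 \left(-1566\right) = -15597360$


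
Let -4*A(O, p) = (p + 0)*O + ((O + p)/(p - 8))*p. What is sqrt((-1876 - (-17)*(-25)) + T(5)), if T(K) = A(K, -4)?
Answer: I*sqrt(82659)/6 ≈ 47.917*I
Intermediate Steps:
A(O, p) = -O*p/4 - p*(O + p)/(4*(-8 + p)) (A(O, p) = -((p + 0)*O + ((O + p)/(p - 8))*p)/4 = -(p*O + ((O + p)/(-8 + p))*p)/4 = -(O*p + ((O + p)/(-8 + p))*p)/4 = -(O*p + p*(O + p)/(-8 + p))/4 = -O*p/4 - p*(O + p)/(4*(-8 + p)))
T(K) = 1/3 + 11*K/12 (T(K) = (1/4)*(-4)*(-1*(-4) + 7*K - 1*K*(-4))/(-8 - 4) = (1/4)*(-4)*(4 + 7*K + 4*K)/(-12) = (1/4)*(-4)*(-1/12)*(4 + 11*K) = 1/3 + 11*K/12)
sqrt((-1876 - (-17)*(-25)) + T(5)) = sqrt((-1876 - (-17)*(-25)) + (1/3 + (11/12)*5)) = sqrt((-1876 - 1*425) + (1/3 + 55/12)) = sqrt((-1876 - 425) + 59/12) = sqrt(-2301 + 59/12) = sqrt(-27553/12) = I*sqrt(82659)/6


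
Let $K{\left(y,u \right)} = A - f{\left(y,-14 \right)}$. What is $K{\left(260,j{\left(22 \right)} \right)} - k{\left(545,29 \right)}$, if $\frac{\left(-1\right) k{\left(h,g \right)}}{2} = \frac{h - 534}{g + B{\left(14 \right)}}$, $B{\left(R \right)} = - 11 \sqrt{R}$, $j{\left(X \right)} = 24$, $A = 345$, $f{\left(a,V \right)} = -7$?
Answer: $\frac{299618}{853} - \frac{242 \sqrt{14}}{853} \approx 350.19$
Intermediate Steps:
$k{\left(h,g \right)} = - \frac{2 \left(-534 + h\right)}{g - 11 \sqrt{14}}$ ($k{\left(h,g \right)} = - 2 \frac{h - 534}{g - 11 \sqrt{14}} = - 2 \frac{-534 + h}{g - 11 \sqrt{14}} = - \frac{2 \left(-534 + h\right)}{g - 11 \sqrt{14}}$)
$K{\left(y,u \right)} = 352$ ($K{\left(y,u \right)} = 345 - -7 = 345 + 7 = 352$)
$K{\left(260,j{\left(22 \right)} \right)} - k{\left(545,29 \right)} = 352 - \frac{2 \left(534 - 545\right)}{29 - 11 \sqrt{14}} = 352 - 2 \frac{1}{29 - 11 \sqrt{14}} \left(-11\right) = 352 - - \frac{22}{29 - 11 \sqrt{14}} = 352 + \frac{22}{29 - 11 \sqrt{14}}$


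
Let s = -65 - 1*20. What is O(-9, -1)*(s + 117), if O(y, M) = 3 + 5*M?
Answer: -64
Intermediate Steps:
s = -85 (s = -65 - 20 = -85)
O(-9, -1)*(s + 117) = (3 + 5*(-1))*(-85 + 117) = (3 - 5)*32 = -2*32 = -64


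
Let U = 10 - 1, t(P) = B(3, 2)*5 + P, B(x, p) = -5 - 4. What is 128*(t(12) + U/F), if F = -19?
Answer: -81408/19 ≈ -4284.6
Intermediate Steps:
B(x, p) = -9
t(P) = -45 + P (t(P) = -9*5 + P = -45 + P)
U = 9
128*(t(12) + U/F) = 128*((-45 + 12) + 9/(-19)) = 128*(-33 + 9*(-1/19)) = 128*(-33 - 9/19) = 128*(-636/19) = -81408/19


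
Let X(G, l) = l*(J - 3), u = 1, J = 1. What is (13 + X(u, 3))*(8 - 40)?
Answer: -224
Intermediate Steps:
X(G, l) = -2*l (X(G, l) = l*(1 - 3) = l*(-2) = -2*l)
(13 + X(u, 3))*(8 - 40) = (13 - 2*3)*(8 - 40) = (13 - 6)*(-32) = 7*(-32) = -224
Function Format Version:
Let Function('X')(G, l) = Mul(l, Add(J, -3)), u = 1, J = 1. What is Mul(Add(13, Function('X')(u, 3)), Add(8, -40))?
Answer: -224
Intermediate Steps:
Function('X')(G, l) = Mul(-2, l) (Function('X')(G, l) = Mul(l, Add(1, -3)) = Mul(l, -2) = Mul(-2, l))
Mul(Add(13, Function('X')(u, 3)), Add(8, -40)) = Mul(Add(13, Mul(-2, 3)), Add(8, -40)) = Mul(Add(13, -6), -32) = Mul(7, -32) = -224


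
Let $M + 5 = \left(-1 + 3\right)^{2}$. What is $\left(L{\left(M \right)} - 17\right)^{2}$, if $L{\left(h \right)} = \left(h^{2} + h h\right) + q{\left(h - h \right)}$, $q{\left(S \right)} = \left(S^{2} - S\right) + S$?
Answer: $225$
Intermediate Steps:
$M = -1$ ($M = -5 + \left(-1 + 3\right)^{2} = -5 + 2^{2} = -5 + 4 = -1$)
$q{\left(S \right)} = S^{2}$
$L{\left(h \right)} = 2 h^{2}$ ($L{\left(h \right)} = \left(h^{2} + h h\right) + \left(h - h\right)^{2} = \left(h^{2} + h^{2}\right) + 0^{2} = 2 h^{2} + 0 = 2 h^{2}$)
$\left(L{\left(M \right)} - 17\right)^{2} = \left(2 \left(-1\right)^{2} - 17\right)^{2} = \left(2 \cdot 1 - 17\right)^{2} = \left(2 - 17\right)^{2} = \left(-15\right)^{2} = 225$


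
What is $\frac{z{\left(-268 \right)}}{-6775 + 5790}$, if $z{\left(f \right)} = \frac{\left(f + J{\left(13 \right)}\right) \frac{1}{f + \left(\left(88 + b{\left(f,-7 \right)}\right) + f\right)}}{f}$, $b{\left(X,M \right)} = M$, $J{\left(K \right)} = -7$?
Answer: $\frac{11}{4804436} \approx 2.2896 \cdot 10^{-6}$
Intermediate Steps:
$z{\left(f \right)} = \frac{-7 + f}{f \left(81 + 2 f\right)}$ ($z{\left(f \right)} = \frac{\left(f - 7\right) \frac{1}{f + \left(\left(88 - 7\right) + f\right)}}{f} = \frac{\left(-7 + f\right) \frac{1}{f + \left(81 + f\right)}}{f} = \frac{\left(-7 + f\right) \frac{1}{81 + 2 f}}{f} = \frac{\frac{1}{81 + 2 f} \left(-7 + f\right)}{f} = \frac{-7 + f}{f \left(81 + 2 f\right)}$)
$\frac{z{\left(-268 \right)}}{-6775 + 5790} = \frac{\frac{1}{-268} \frac{1}{81 + 2 \left(-268\right)} \left(-7 - 268\right)}{-6775 + 5790} = \frac{\left(- \frac{1}{268}\right) \frac{1}{81 - 536} \left(-275\right)}{-985} = \left(- \frac{1}{268}\right) \frac{1}{-455} \left(-275\right) \left(- \frac{1}{985}\right) = \left(- \frac{1}{268}\right) \left(- \frac{1}{455}\right) \left(-275\right) \left(- \frac{1}{985}\right) = \left(- \frac{55}{24388}\right) \left(- \frac{1}{985}\right) = \frac{11}{4804436}$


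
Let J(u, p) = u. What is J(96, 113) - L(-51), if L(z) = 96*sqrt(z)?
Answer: 96 - 96*I*sqrt(51) ≈ 96.0 - 685.58*I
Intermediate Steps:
J(96, 113) - L(-51) = 96 - 96*sqrt(-51) = 96 - 96*I*sqrt(51)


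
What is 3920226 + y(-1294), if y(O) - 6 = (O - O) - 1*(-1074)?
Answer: 3921306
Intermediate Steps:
y(O) = 1080 (y(O) = 6 + ((O - O) - 1*(-1074)) = 6 + (0 + 1074) = 6 + 1074 = 1080)
3920226 + y(-1294) = 3920226 + 1080 = 3921306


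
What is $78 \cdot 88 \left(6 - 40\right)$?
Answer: $-233376$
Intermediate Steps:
$78 \cdot 88 \left(6 - 40\right) = 6864 \left(6 - 40\right) = 6864 \left(-34\right) = -233376$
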